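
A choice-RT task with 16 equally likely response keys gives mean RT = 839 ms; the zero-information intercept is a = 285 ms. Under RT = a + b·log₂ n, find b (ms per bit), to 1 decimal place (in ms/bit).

log₂(16) = 4 bits.
b = (RT − a)/log₂ n = (839 − 285) / 4 = 138.500 ms/bit.

138.5 ms/bit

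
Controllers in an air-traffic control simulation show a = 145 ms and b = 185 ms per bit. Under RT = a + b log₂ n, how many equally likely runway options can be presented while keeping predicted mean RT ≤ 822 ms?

Set 145 + 185·log₂ n ≤ 822 → log₂ n ≤ (822 − 145)/185 = 3.6595.
So n ≤ 2^3.6595 = 12.636; the largest integer n is 12.

12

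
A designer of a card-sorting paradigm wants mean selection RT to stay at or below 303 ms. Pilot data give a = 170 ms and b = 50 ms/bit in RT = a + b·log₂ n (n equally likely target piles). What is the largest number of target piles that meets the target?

50·log₂ n ≤ 303 − 170 = 133, giving log₂ n ≤ 2.6600 and n ≤ 6.320. The largest whole number is 6.

6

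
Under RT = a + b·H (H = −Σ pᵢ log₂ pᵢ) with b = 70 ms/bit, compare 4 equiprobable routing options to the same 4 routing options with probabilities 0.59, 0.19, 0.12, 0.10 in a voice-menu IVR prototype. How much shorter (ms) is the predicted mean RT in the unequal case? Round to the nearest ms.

The RT saving is b·ΔH. Equiprobable H₀ = log₂(4) = 2.0000 bits; with the given probabilities H = 1.6036 bits.
b·(H₀ − H) = 70 × (2.0000 − 1.6036) = 27.75 ms.

28 ms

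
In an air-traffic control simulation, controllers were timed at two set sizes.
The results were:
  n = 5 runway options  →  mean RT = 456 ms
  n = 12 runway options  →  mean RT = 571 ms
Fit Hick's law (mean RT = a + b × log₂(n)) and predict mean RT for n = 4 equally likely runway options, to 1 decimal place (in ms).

With log₂ n on the abscissa the relation is linear; from the two conditions:
  b = (571 − 456) / (log₂ 12 − log₂ 5) = 115 / (3.5850 − 2.3219) = 91.051 ms/bit
  a = 456 − 91.051 × 2.3219 = 244.587 ms
Then RT(4) = 244.587 + 91.051 × log₂ 4 = 244.587 + 91.051 × 2 ≈ 426.688 ms.

426.7 ms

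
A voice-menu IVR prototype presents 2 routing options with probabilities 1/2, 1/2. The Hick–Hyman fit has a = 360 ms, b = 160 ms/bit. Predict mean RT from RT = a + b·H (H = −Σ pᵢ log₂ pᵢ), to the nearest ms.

520 ms

H = −Σ pᵢ log₂ pᵢ = 0.5·1 + 0.5·1 = 1.000 bits.
RT = 360 + 160 × 1.000 = 520.00 ms.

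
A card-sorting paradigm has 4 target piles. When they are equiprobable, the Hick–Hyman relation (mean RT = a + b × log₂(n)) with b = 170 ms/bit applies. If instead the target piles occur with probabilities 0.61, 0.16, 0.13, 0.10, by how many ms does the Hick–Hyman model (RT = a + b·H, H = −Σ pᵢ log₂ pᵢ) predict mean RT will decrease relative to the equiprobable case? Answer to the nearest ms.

73 ms

The RT saving is b·ΔH. Equiprobable H₀ = log₂(4) = 2.0000 bits; with the given probabilities H = 1.5729 bits.
b·(H₀ − H) = 170 × (2.0000 − 1.5729) = 72.61 ms.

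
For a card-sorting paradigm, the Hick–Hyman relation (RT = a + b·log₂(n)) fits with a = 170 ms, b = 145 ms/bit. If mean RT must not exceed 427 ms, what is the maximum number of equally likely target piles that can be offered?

3

Set 170 + 145·log₂ n ≤ 427 → log₂ n ≤ (427 − 170)/145 = 1.7724.
So n ≤ 2^1.7724 = 3.416; the largest integer n is 3.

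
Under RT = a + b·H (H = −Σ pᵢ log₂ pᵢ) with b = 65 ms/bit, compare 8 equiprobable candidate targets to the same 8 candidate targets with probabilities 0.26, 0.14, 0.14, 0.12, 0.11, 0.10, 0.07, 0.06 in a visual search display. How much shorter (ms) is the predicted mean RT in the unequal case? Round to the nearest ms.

Equiprobable entropy H₀ = log₂ 8 = 3.0000 bits.
Skewed entropy H = −Σ pᵢ log₂ pᵢ = 2.8611 bits.
ΔRT = b·(H₀ − H) = 65 × 0.1389 = 9.03 ms.

9 ms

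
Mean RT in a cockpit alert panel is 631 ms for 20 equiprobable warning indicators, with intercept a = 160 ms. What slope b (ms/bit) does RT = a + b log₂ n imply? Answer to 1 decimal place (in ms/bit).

109.0 ms/bit

log₂(20) = 4.3219 bits.
b = (RT − a)/log₂ n = (631 − 160) / 4.3219 = 108.979 ms/bit.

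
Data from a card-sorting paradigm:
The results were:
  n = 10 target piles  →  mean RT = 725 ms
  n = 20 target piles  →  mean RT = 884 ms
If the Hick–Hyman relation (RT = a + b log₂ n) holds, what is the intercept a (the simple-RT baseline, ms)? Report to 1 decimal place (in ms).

196.8 ms

b = (RT₂ − RT₁)/(log₂ n₂ − log₂ n₁) = (884 − 725)/(4.3219 − 3.3219) = 159.000 ms/bit.
Intercept: a = 725 − 159.000·log₂(10) = 196.813 ms.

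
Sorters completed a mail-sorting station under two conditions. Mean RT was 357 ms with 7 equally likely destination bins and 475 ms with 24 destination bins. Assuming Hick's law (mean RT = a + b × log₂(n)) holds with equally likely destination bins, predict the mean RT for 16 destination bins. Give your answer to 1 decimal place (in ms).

436.2 ms

Fit slope and intercept:
  b = (475 − 357) / (log₂ 24 − log₂ 7) = 118 / (4.5850 − 2.8074) = 66.381 ms/bit
  a = 357 − 66.381 × 2.8074 = 170.644 ms
Then RT(16) = 170.644 + 66.381 × log₂ 16 = 170.644 + 66.381 × 4 ≈ 436.169 ms.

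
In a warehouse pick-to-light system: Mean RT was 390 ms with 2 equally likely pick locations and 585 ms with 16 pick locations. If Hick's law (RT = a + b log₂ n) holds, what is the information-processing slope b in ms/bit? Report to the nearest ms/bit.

The slope on a log₂ axis is (585 − 390) / (4 − 1) = 65 ms/bit.

65 ms/bit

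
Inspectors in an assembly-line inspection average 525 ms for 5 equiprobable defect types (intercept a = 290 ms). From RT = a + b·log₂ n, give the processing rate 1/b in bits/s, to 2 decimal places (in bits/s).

9.88 bits/s

Choice component = 525 − 290 = 235 ms over log₂(5) = 2.3219 bits.
b = 235 / 2.3219 = 101.209 ms/bit, so 1/b = 9.881 bits/s.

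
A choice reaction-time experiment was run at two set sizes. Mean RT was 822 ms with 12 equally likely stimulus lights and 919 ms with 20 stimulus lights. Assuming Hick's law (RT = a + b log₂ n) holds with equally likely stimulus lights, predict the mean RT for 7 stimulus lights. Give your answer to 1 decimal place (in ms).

RT is linear in log₂ n, so two points fix the line:
  b = (919 − 822) / (log₂ 20 − log₂ 12) = 97 / (4.3219 − 3.5850) = 131.621 ms/bit
  a = 822 − 131.621 × 3.5850 = 350.144 ms
Then RT(7) = 350.144 + 131.621 × log₂ 7 = 350.144 + 131.621 × 2.8074 ≈ 719.651 ms.

719.7 ms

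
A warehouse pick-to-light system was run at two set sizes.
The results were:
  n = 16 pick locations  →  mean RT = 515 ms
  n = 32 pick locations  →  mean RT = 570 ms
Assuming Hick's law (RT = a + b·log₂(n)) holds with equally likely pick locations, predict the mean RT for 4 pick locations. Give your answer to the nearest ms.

405 ms

Solve the two-equation system in a and b:
  b = (570 − 515) / (log₂ 32 − log₂ 16) = 55 / (5 − 4) = 55 ms/bit
  a = 515 − 55 × 4 = 295 ms
Then RT(4) = 295 + 55 × log₂ 4 = 295 + 55 × 2 ≈ 405.000 ms.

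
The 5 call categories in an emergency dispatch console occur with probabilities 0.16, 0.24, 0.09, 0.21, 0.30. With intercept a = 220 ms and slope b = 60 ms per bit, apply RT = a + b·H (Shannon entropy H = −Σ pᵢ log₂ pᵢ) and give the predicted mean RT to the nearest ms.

353 ms

Entropy contributions −pᵢ log₂ pᵢ: 0.4230, 0.4941, 0.3127, 0.4728, 0.5211; sum H = 2.2237 bits.
RT = a + bH = 220 + 60·2.2237 = 353.42 ms.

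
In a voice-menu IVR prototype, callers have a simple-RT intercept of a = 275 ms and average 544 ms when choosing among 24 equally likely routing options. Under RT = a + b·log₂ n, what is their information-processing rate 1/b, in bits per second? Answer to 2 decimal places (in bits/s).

b = (544 − 275)/log₂ 24 = 269/4.5850 = 58.670 ms per bit = 0.05867 s/bit; the reciprocal is 17.044 bits/s.

17.04 bits/s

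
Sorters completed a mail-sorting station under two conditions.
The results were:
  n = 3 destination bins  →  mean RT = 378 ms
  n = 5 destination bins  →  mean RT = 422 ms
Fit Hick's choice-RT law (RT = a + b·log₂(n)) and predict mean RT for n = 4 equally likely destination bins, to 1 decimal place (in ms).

Fit slope and intercept:
  b = (422 − 378) / (log₂ 5 − log₂ 3) = 44 / (2.3219 − 1.5850) = 59.704 ms/bit
  a = 378 − 59.704 × 1.5850 = 283.371 ms
Then RT(4) = 283.371 + 59.704 × log₂ 4 = 283.371 + 59.704 × 2 ≈ 402.780 ms.

402.8 ms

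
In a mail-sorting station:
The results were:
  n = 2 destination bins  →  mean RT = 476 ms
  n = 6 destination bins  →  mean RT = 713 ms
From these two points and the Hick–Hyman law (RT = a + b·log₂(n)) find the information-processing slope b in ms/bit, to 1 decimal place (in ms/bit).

149.5 ms/bit

b = (RT₂ − RT₁)/(log₂ n₂ − log₂ n₁) = (713 − 476)/(2.5850 − 1) = 149.530 ms/bit.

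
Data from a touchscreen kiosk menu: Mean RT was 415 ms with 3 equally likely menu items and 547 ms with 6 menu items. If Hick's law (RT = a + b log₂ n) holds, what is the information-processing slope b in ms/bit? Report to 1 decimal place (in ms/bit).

132.0 ms/bit

b = (RT₂ − RT₁)/(log₂ n₂ − log₂ n₁) = (547 − 415)/(2.5850 − 1.5850) = 132.000 ms/bit.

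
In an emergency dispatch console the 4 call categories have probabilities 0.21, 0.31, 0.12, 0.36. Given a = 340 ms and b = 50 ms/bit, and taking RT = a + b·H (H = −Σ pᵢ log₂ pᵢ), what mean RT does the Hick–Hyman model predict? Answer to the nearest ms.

Entropy contributions −pᵢ log₂ pᵢ: 0.4728, 0.5238, 0.3671, 0.5306; sum H = 1.8943 bits.
RT = a + bH = 340 + 50·1.8943 = 434.72 ms.

435 ms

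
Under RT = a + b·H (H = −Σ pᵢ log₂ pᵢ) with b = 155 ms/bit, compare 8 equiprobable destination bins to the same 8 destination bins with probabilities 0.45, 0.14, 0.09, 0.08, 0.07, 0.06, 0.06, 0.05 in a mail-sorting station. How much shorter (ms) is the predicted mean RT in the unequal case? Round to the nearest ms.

Equiprobable entropy H₀ = log₂ 8 = 3.0000 bits.
Skewed entropy H = −Σ pᵢ log₂ pᵢ = 2.4914 bits.
ΔRT = b·(H₀ − H) = 155 × 0.5086 = 78.83 ms.

79 ms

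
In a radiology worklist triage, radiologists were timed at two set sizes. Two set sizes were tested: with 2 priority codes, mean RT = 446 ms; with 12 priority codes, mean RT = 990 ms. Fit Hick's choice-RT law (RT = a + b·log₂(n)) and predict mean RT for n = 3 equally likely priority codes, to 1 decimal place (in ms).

RT is linear in log₂ n, so two points fix the line:
  b = (990 − 446) / (log₂ 12 − log₂ 2) = 544 / (3.5850 − 1) = 210.448 ms/bit
  a = 446 − 210.448 × 1 = 235.552 ms
Then RT(3) = 235.552 + 210.448 × log₂ 3 = 235.552 + 210.448 × 1.5850 ≈ 569.104 ms.

569.1 ms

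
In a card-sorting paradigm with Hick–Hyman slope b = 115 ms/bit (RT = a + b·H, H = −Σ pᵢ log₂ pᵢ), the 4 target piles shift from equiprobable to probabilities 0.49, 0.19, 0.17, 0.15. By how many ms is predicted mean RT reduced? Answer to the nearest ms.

22 ms

The RT saving is b·ΔH. Equiprobable H₀ = log₂(4) = 2.0000 bits; with the given probabilities H = 1.8046 bits.
b·(H₀ − H) = 115 × (2.0000 − 1.8046) = 22.47 ms.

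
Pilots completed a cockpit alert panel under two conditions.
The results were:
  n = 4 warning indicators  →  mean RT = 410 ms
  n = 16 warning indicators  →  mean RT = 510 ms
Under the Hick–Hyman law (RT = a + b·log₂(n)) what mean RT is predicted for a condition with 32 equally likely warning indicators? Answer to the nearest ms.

560 ms

With log₂ n on the abscissa the relation is linear; from the two conditions:
  b = (510 − 410) / (log₂ 16 − log₂ 4) = 100 / (4 − 2) = 50 ms/bit
  a = 410 − 50 × 2 = 310 ms
Then RT(32) = 310 + 50 × log₂ 32 = 310 + 50 × 5 ≈ 560.000 ms.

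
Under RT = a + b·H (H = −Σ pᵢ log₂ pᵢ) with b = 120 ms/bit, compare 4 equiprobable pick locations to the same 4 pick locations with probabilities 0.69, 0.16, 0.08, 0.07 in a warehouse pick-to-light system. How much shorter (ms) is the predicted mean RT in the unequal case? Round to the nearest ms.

Equiprobable entropy H₀ = log₂ 4 = 2.0000 bits.
Skewed entropy H = −Σ pᵢ log₂ pᵢ = 1.3525 bits.
ΔRT = b·(H₀ − H) = 120 × 0.6475 = 77.70 ms.

78 ms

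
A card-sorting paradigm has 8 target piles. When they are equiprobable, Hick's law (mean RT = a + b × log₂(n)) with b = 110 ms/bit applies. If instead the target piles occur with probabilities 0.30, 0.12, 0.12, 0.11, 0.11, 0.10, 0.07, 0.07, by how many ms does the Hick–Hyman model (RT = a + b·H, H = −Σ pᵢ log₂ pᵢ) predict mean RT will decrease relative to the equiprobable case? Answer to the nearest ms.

Equiprobable entropy H₀ = log₂ 8 = 3.0000 bits.
Skewed entropy H = −Σ pᵢ log₂ pᵢ = 2.8251 bits.
ΔRT = b·(H₀ − H) = 110 × 0.1749 = 19.24 ms.

19 ms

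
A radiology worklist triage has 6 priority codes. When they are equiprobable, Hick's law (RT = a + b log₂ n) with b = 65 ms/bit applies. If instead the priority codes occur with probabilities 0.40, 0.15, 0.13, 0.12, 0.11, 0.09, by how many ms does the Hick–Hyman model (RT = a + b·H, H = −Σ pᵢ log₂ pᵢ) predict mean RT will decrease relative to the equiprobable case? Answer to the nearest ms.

Equiprobable entropy H₀ = log₂ 6 = 2.5850 bits.
Skewed entropy H = −Σ pᵢ log₂ pᵢ = 2.3520 bits.
ΔRT = b·(H₀ − H) = 65 × 0.2330 = 15.14 ms.

15 ms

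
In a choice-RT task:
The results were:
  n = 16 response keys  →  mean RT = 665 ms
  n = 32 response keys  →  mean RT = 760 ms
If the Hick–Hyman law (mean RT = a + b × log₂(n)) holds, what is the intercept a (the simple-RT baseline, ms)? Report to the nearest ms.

Slope: b = (760 − 665) / (log₂ 32 − log₂ 16) = 95/1.0000 = 95 ms/bit.
a = RT₁ − b·log₂ n₁ = 665 − 95 × 4 = 285.000 ms.

285 ms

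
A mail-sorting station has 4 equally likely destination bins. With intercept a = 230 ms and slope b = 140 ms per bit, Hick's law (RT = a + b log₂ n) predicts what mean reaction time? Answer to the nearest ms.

510 ms

log₂(4) = 2 bits, so RT = 230 + 140 × 2 ≈ 510.000 ms.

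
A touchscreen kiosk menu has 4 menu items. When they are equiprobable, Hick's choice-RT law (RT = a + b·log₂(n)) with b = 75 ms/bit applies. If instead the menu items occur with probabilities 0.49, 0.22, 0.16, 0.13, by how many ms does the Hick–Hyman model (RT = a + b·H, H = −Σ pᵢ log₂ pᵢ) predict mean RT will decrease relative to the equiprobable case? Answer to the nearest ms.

Equiprobable entropy H₀ = log₂ 4 = 2.0000 bits.
Skewed entropy H = −Σ pᵢ log₂ pᵢ = 1.7905 bits.
ΔRT = b·(H₀ − H) = 75 × 0.2095 = 15.71 ms.

16 ms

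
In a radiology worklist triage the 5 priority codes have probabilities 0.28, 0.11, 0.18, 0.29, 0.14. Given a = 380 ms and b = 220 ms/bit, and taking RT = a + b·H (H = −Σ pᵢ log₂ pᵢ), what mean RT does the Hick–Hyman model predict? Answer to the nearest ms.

H = 0.28·log₂(1/0.28) + 0.11·log₂(1/0.11) + 0.18·log₂(1/0.18) + 0.29·log₂(1/0.29) + 0.14·log₂(1/0.14) = 2.2248 bits.
RT = 380 + 220 × 2.2248 = 869.46 ms.

869 ms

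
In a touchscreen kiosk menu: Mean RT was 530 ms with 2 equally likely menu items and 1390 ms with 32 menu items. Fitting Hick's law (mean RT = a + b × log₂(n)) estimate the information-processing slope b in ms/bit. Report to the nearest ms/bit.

The slope on a log₂ axis is (1390 − 530) / (5 − 1) = 215 ms/bit.

215 ms/bit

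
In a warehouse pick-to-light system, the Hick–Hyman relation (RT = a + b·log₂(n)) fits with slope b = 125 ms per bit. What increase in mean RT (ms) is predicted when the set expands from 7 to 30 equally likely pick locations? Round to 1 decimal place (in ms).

The intercept a cancels: ΔRT = b·(log₂ n₂ − log₂ n₁) = b·log₂(n₂/n₁).
log₂(30) − log₂(7) = 4.9069 − 2.8074 = 2.0995.
ΔRT = 125 × 2.0995 = 262.442 ms.

262.4 ms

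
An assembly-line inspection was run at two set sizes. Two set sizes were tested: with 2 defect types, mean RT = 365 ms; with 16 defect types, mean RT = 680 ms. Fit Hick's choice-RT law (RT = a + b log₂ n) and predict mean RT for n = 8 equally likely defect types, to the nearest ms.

With log₂ n on the abscissa the relation is linear; from the two conditions:
  b = (680 − 365) / (log₂ 16 − log₂ 2) = 315 / (4 − 1) = 105 ms/bit
  a = 365 − 105 × 1 = 260 ms
Then RT(8) = 260 + 105 × log₂ 8 = 260 + 105 × 3 ≈ 575.000 ms.

575 ms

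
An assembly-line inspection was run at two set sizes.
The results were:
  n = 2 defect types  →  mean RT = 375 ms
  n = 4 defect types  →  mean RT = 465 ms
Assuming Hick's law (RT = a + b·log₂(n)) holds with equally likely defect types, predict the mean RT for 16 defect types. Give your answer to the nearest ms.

Solve the two-equation system in a and b:
  b = (465 − 375) / (log₂ 4 − log₂ 2) = 90 / (2 − 1) = 90 ms/bit
  a = 375 − 90 × 1 = 285 ms
Then RT(16) = 285 + 90 × log₂ 16 = 285 + 90 × 4 ≈ 645.000 ms.

645 ms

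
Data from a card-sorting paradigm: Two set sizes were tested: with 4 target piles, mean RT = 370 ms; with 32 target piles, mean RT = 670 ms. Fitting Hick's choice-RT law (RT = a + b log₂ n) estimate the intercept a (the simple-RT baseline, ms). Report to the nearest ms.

170 ms

b = (RT₂ − RT₁)/(log₂ n₂ − log₂ n₁) = (670 − 370)/(5 − 2) = 100 ms/bit.
a = RT₁ − b·log₂ n₁ = 370 − 100 × 2 = 170.000 ms.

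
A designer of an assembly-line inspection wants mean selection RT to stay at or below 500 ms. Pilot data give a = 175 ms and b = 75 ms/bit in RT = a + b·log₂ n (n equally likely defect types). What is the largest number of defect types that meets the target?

75·log₂ n ≤ 500 − 175 = 325, giving log₂ n ≤ 4.3333 and n ≤ 20.159. The largest whole number is 20.

20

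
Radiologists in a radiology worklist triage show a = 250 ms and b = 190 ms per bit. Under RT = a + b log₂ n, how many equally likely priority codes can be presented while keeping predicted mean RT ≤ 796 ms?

7

190·log₂ n ≤ 796 − 250 = 546, giving log₂ n ≤ 2.8737 and n ≤ 7.329. The largest whole number is 7.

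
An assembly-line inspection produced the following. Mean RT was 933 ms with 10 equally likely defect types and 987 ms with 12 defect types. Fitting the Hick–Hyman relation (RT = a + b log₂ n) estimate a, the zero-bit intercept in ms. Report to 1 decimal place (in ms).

251.0 ms

The slope on a log₂ axis is (987 − 933) / (3.5850 − 3.3219) = 205.296 ms/bit.
Intercept: a = 933 − 205.296·log₂(10) = 251.020 ms.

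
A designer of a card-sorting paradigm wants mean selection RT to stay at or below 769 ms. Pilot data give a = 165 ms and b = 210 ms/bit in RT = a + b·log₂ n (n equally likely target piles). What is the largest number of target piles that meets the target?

Set 165 + 210·log₂ n ≤ 769 → log₂ n ≤ (769 − 165)/210 = 2.8762.
So n ≤ 2^2.8762 = 7.342; the largest integer n is 7.

7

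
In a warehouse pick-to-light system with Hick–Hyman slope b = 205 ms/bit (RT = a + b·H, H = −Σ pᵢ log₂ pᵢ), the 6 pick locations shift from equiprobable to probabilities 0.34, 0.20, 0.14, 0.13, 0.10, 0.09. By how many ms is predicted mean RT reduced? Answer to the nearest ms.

34 ms

Equiprobable entropy H₀ = log₂ 6 = 2.5850 bits.
Skewed entropy H = −Σ pᵢ log₂ pᵢ = 2.4182 bits.
ΔRT = b·(H₀ − H) = 205 × 0.1668 = 34.19 ms.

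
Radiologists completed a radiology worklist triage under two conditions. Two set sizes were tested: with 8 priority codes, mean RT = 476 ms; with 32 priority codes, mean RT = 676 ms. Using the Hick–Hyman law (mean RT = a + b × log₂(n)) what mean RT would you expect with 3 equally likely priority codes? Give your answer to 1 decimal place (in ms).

334.5 ms

Solve the two-equation system in a and b:
  b = (676 − 476) / (log₂ 32 − log₂ 8) = 200 / (5 − 3) = 100.000 ms/bit
  a = 476 − 100.000 × 3 = 176.000 ms
Then RT(3) = 176.000 + 100.000 × log₂ 3 = 176.000 + 100.000 × 1.5850 ≈ 334.496 ms.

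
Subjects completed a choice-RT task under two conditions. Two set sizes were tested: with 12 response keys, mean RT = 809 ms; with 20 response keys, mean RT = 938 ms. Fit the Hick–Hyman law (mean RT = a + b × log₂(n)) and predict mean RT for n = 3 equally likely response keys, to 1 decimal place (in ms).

Fit slope and intercept:
  b = (938 − 809) / (log₂ 20 − log₂ 12) = 129 / (4.3219 − 3.5850) = 175.042 ms/bit
  a = 809 − 175.042 × 3.5850 = 181.481 ms
Then RT(3) = 181.481 + 175.042 × log₂ 3 = 181.481 + 175.042 × 1.5850 ≈ 458.916 ms.

458.9 ms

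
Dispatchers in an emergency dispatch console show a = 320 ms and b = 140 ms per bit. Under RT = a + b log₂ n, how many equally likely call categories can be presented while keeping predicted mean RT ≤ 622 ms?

4

Set 320 + 140·log₂ n ≤ 622 → log₂ n ≤ (622 − 320)/140 = 2.1571.
So n ≤ 2^2.1571 = 4.460; the largest integer n is 4.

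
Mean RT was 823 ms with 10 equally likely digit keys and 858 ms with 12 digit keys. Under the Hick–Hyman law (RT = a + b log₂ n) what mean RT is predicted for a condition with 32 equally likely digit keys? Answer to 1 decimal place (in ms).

Fit slope and intercept:
  b = (858 − 823) / (log₂ 12 − log₂ 10) = 35 / (3.5850 − 3.3219) = 133.062 ms/bit
  a = 823 − 133.062 × 3.3219 = 380.976 ms
Then RT(32) = 380.976 + 133.062 × log₂ 32 = 380.976 + 133.062 × 5 ≈ 1046.288 ms.

1046.3 ms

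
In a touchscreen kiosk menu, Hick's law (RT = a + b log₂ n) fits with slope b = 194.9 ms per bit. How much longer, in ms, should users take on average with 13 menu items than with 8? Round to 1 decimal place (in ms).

136.5 ms

Only the slope matters, since a is common to both: ΔRT = b·log₂(n₂/n₁).
log₂(13) − log₂(8) = 3.7004 − 3 = 0.7004.
ΔRT = 194.9 × 0.7004 = 136.516 ms.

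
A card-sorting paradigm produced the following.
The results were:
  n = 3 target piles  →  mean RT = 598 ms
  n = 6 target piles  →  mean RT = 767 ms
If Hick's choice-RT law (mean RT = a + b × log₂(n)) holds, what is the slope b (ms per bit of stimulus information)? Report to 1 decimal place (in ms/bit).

Slope: b = (767 − 598) / (log₂ 6 − log₂ 3) = 169/1.0000 = 169.000 ms/bit.

169.0 ms/bit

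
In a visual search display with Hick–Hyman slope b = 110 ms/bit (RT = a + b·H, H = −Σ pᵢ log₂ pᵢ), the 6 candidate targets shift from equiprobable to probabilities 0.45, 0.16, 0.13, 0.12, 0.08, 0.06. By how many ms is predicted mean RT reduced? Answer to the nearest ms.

39 ms

Equiprobable entropy H₀ = log₂ 6 = 2.5850 bits.
Skewed entropy H = −Σ pᵢ log₂ pᵢ = 2.2262 bits.
ΔRT = b·(H₀ − H) = 110 × 0.3588 = 39.47 ms.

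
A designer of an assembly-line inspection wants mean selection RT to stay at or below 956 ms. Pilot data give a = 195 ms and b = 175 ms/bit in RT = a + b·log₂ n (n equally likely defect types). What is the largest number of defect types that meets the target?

20

175·log₂ n ≤ 956 − 195 = 761, giving log₂ n ≤ 4.3486 and n ≤ 20.373. The largest whole number is 20.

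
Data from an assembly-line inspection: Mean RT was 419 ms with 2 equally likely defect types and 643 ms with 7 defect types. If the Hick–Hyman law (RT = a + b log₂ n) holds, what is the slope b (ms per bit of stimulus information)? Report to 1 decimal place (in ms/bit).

123.9 ms/bit

The slope on a log₂ axis is (643 − 419) / (2.8074 − 1) = 123.938 ms/bit.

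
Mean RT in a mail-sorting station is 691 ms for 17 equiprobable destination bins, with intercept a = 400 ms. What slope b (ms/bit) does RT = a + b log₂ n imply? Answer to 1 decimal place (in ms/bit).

log₂(17) = 4.0875 bits.
b = (RT − a)/log₂ n = (691 − 400) / 4.0875 = 71.193 ms/bit.

71.2 ms/bit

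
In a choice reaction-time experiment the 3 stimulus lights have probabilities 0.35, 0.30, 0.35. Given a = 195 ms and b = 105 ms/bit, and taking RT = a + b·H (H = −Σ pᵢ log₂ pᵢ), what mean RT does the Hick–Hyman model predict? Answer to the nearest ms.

361 ms

Entropy contributions −pᵢ log₂ pᵢ: 0.5301, 0.5211, 0.5301; sum H = 1.5813 bits.
RT = a + bH = 195 + 105·1.5813 = 361.04 ms.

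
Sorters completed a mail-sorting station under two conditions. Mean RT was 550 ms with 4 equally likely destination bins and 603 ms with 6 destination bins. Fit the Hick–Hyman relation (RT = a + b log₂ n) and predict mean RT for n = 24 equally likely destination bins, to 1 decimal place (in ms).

784.2 ms

Fit slope and intercept:
  b = (603 − 550) / (log₂ 6 − log₂ 4) = 53 / (2.5850 − 2) = 90.604 ms/bit
  a = 550 − 90.604 × 2 = 368.792 ms
Then RT(24) = 368.792 + 90.604 × log₂ 24 = 368.792 + 90.604 × 4.5850 ≈ 784.208 ms.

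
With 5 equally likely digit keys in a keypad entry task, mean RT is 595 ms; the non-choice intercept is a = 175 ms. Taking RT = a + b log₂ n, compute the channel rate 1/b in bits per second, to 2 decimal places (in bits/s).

5.53 bits/s

Choice component = 595 − 175 = 420 ms over log₂(5) = 2.3219 bits.
b = 420 / 2.3219 = 180.884 ms/bit, so 1/b = 5.528 bits/s.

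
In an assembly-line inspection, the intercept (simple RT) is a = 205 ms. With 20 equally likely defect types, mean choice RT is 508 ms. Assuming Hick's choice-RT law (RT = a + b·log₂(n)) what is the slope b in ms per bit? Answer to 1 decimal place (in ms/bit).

b = (508 − 205) / log₂(20) = 303 / 4.3219 = 70.108 ms/bit.

70.1 ms/bit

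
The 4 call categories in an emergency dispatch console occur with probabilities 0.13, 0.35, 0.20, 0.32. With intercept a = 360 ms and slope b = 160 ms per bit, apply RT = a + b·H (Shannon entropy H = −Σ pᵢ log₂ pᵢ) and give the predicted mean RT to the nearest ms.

Entropy contributions −pᵢ log₂ pᵢ: 0.3826, 0.5301, 0.4644, 0.5260; sum H = 1.9032 bits.
RT = a + bH = 360 + 160·1.9032 = 664.51 ms.

665 ms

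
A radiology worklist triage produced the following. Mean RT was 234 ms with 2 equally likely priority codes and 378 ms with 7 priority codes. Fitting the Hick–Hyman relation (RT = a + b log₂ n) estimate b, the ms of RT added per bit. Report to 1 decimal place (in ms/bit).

79.7 ms/bit

Slope: b = (378 − 234) / (log₂ 7 − log₂ 2) = 144/1.8074 = 79.674 ms/bit.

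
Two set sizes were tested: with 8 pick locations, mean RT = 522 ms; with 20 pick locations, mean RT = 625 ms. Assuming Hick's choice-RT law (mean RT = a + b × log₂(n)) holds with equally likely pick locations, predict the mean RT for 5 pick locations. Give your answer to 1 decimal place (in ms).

469.2 ms

With log₂ n on the abscissa the relation is linear; from the two conditions:
  b = (625 − 522) / (log₂ 20 − log₂ 8) = 103 / (4.3219 − 3) = 77.916 ms/bit
  a = 522 − 77.916 × 3 = 288.251 ms
Then RT(5) = 288.251 + 77.916 × log₂ 5 = 288.251 + 77.916 × 2.3219 ≈ 469.167 ms.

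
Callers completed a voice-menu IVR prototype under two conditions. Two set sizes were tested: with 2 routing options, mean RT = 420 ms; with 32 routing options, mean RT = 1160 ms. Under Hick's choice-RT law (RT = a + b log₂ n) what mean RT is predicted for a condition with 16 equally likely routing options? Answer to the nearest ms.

975 ms

Fit slope and intercept:
  b = (1160 − 420) / (log₂ 32 − log₂ 2) = 740 / (5 − 1) = 185 ms/bit
  a = 420 − 185 × 1 = 235 ms
Then RT(16) = 235 + 185 × log₂ 16 = 235 + 185 × 4 ≈ 975.000 ms.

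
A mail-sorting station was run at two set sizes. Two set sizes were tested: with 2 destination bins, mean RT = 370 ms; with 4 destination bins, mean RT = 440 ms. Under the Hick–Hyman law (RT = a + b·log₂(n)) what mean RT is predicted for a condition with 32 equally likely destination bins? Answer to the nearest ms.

650 ms

With log₂ n on the abscissa the relation is linear; from the two conditions:
  b = (440 − 370) / (log₂ 4 − log₂ 2) = 70 / (2 − 1) = 70 ms/bit
  a = 370 − 70 × 1 = 300 ms
Then RT(32) = 300 + 70 × log₂ 32 = 300 + 70 × 5 ≈ 650.000 ms.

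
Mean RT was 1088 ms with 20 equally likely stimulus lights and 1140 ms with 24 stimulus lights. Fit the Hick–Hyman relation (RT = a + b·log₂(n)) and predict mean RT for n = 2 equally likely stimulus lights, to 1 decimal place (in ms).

431.3 ms

Fit slope and intercept:
  b = (1140 − 1088) / (log₂ 24 − log₂ 20) = 52 / (4.5850 − 4.3219) = 197.693 ms/bit
  a = 1088 − 197.693 × 4.3219 = 233.586 ms
Then RT(2) = 233.586 + 197.693 × log₂ 2 = 233.586 + 197.693 × 1 ≈ 431.279 ms.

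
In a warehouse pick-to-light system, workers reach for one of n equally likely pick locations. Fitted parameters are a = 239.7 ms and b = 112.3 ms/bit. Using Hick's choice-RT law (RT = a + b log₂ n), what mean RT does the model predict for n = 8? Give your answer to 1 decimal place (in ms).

576.6 ms

log₂(8) = 3 bits, so RT = 239.7 + 112.3 × 3 ≈ 576.600 ms.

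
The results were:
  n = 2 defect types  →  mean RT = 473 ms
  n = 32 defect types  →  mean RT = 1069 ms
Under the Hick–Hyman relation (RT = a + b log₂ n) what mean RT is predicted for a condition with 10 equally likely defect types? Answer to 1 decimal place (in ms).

819.0 ms

Fit slope and intercept:
  b = (1069 − 473) / (log₂ 32 − log₂ 2) = 596 / (5 − 1) = 149.000 ms/bit
  a = 473 − 149.000 × 1 = 324.000 ms
Then RT(10) = 324.000 + 149.000 × log₂ 10 = 324.000 + 149.000 × 3.3219 ≈ 818.967 ms.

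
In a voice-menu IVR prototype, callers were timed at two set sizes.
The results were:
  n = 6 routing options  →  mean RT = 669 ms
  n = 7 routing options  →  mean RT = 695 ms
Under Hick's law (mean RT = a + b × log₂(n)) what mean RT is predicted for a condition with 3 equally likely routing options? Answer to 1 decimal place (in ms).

552.1 ms

With log₂ n on the abscissa the relation is linear; from the two conditions:
  b = (695 − 669) / (log₂ 7 − log₂ 6) = 26 / (2.8074 − 2.5850) = 116.910 ms/bit
  a = 669 − 116.910 × 2.5850 = 366.791 ms
Then RT(3) = 366.791 + 116.910 × log₂ 3 = 366.791 + 116.910 × 1.5850 ≈ 552.090 ms.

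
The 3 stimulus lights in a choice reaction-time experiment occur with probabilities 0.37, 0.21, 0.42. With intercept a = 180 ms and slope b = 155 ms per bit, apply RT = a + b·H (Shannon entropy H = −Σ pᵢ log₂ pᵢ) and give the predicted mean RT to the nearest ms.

417 ms

H = 0.37·log₂(1/0.37) + 0.21·log₂(1/0.21) + 0.42·log₂(1/0.42) = 1.5292 bits.
RT = 180 + 155 × 1.5292 = 417.03 ms.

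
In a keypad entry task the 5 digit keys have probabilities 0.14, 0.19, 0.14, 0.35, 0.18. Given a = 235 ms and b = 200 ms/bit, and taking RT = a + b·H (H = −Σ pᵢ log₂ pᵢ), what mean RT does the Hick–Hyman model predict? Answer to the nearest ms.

H = 0.14·log₂(1/0.14) + 0.19·log₂(1/0.19) + 0.14·log₂(1/0.14) + 0.35·log₂(1/0.35) + 0.18·log₂(1/0.18) = 2.2249 bits.
RT = 235 + 200 × 2.2249 = 679.97 ms.

680 ms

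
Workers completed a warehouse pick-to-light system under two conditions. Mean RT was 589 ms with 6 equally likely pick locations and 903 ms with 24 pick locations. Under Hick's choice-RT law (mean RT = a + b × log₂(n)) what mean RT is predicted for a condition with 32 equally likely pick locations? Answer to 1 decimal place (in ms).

RT is linear in log₂ n, so two points fix the line:
  b = (903 − 589) / (log₂ 24 − log₂ 6) = 314 / (4.5850 − 2.5850) = 157.000 ms/bit
  a = 589 − 157.000 × 2.5850 = 183.161 ms
Then RT(32) = 183.161 + 157.000 × log₂ 32 = 183.161 + 157.000 × 5 ≈ 968.161 ms.

968.2 ms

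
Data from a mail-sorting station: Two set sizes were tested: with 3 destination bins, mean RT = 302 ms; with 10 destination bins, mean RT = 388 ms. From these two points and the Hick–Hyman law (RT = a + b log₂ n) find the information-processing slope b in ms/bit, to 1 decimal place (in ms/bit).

b = (RT₂ − RT₁)/(log₂ n₂ − log₂ n₁) = (388 − 302)/(3.3219 − 1.5850) = 49.512 ms/bit.

49.5 ms/bit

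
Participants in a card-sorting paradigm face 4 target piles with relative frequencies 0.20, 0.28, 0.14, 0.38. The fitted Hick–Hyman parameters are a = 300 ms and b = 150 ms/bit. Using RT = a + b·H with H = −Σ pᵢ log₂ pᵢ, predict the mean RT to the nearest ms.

586 ms

H = 0.20·log₂(1/0.20) + 0.28·log₂(1/0.28) + 0.14·log₂(1/0.14) + 0.38·log₂(1/0.38) = 1.9062 bits.
RT = 300 + 150 × 1.9062 = 585.93 ms.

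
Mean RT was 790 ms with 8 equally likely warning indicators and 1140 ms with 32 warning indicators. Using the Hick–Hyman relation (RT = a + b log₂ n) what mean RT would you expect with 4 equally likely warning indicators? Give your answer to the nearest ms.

RT is linear in log₂ n, so two points fix the line:
  b = (1140 − 790) / (log₂ 32 − log₂ 8) = 350 / (5 − 3) = 175 ms/bit
  a = 790 − 175 × 3 = 265 ms
Then RT(4) = 265 + 175 × log₂ 4 = 265 + 175 × 2 ≈ 615.000 ms.

615 ms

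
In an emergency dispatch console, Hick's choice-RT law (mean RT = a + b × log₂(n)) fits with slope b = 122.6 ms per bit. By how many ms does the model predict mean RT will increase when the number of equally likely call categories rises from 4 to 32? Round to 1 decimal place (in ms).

367.8 ms

The intercept a cancels: ΔRT = b·(log₂ n₂ − log₂ n₁) = b·log₂(n₂/n₁).
log₂(32) − log₂(4) = log₂(32/4) = log₂(8) = 3.
ΔRT = 122.6 × 3.0000 = 367.800 ms.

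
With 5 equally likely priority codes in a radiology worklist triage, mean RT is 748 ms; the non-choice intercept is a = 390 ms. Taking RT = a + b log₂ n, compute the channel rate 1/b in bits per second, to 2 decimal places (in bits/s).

6.49 bits/s

b = (748 − 390)/log₂ 5 = 358/2.3219 = 154.182 ms per bit = 0.15418 s/bit; the reciprocal is 6.486 bits/s.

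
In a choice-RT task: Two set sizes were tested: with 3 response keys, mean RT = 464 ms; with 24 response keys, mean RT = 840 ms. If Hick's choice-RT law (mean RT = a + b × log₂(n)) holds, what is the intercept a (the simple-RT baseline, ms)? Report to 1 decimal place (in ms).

The slope on a log₂ axis is (840 − 464) / (4.5850 − 1.5850) = 125.333 ms/bit.
a = RT₁ − b·log₂ n₁ = 464 − 125.333 × 1.5850 = 265.351 ms.

265.4 ms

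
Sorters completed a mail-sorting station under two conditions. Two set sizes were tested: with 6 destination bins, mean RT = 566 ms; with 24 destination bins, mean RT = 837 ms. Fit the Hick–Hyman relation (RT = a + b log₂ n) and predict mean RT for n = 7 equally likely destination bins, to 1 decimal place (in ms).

With log₂ n on the abscissa the relation is linear; from the two conditions:
  b = (837 − 566) / (log₂ 24 − log₂ 6) = 271 / (4.5850 − 2.5850) = 135.500 ms/bit
  a = 566 − 135.500 × 2.5850 = 215.738 ms
Then RT(7) = 215.738 + 135.500 × log₂ 7 = 215.738 + 135.500 × 2.8074 ≈ 596.134 ms.

596.1 ms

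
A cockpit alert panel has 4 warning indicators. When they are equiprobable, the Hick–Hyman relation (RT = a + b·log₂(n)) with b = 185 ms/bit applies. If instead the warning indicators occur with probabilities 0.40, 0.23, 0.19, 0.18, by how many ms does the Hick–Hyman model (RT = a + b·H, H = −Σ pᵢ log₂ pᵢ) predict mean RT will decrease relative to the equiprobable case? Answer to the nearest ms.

15 ms

Equiprobable entropy H₀ = log₂ 4 = 2.0000 bits.
Skewed entropy H = −Σ pᵢ log₂ pᵢ = 1.9170 bits.
ΔRT = b·(H₀ − H) = 185 × 0.0830 = 15.36 ms.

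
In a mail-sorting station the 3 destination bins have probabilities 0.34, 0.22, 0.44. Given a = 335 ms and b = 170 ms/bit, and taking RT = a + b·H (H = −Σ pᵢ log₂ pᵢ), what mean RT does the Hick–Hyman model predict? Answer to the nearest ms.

595 ms

Entropy contributions −pᵢ log₂ pᵢ: 0.5292, 0.4806, 0.5211; sum H = 1.5309 bits.
RT = a + bH = 335 + 170·1.5309 = 595.25 ms.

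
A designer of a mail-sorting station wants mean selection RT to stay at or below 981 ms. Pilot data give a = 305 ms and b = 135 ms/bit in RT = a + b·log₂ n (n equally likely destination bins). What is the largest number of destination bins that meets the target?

32

Information budget: (981 − 305)/135 = 5.0074 bits, so n ≤ 2^5.0074 = 32.165 → at most 32.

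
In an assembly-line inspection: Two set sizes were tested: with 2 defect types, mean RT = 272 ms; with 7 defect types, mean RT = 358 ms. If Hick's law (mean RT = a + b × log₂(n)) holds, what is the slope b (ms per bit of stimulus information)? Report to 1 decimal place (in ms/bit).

47.6 ms/bit

The slope on a log₂ axis is (358 − 272) / (2.8074 − 1) = 47.583 ms/bit.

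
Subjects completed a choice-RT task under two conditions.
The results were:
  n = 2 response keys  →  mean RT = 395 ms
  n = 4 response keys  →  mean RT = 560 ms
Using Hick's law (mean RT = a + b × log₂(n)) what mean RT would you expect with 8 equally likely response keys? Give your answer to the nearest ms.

RT is linear in log₂ n, so two points fix the line:
  b = (560 − 395) / (log₂ 4 − log₂ 2) = 165 / (2 − 1) = 165 ms/bit
  a = 395 − 165 × 1 = 230 ms
Then RT(8) = 230 + 165 × log₂ 8 = 230 + 165 × 3 ≈ 725.000 ms.

725 ms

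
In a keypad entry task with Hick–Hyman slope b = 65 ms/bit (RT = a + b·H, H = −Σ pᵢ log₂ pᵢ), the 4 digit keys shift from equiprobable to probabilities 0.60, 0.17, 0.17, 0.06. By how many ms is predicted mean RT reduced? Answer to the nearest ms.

29 ms

The RT saving is b·ΔH. Equiprobable H₀ = log₂(4) = 2.0000 bits; with the given probabilities H = 1.5549 bits.
b·(H₀ − H) = 65 × (2.0000 − 1.5549) = 28.93 ms.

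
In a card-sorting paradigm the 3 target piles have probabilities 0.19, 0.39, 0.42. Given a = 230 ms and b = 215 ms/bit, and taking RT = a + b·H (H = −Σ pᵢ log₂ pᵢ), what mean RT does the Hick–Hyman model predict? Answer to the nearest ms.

555 ms

Entropy contributions −pᵢ log₂ pᵢ: 0.4552, 0.5298, 0.5256; sum H = 1.5107 bits.
RT = a + bH = 230 + 215·1.5107 = 554.79 ms.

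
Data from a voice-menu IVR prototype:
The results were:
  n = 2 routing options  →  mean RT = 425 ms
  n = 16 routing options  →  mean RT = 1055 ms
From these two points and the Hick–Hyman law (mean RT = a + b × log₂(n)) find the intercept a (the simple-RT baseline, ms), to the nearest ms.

Slope: b = (1055 − 425) / (log₂ 16 − log₂ 2) = 630/3.0000 = 210 ms/bit.
a = RT₁ − b·log₂ n₁ = 425 − 210 × 1 = 215.000 ms.

215 ms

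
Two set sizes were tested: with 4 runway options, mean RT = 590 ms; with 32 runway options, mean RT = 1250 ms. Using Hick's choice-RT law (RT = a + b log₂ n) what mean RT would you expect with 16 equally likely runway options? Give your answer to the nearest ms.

1030 ms

Solve the two-equation system in a and b:
  b = (1250 − 590) / (log₂ 32 − log₂ 4) = 660 / (5 − 2) = 220 ms/bit
  a = 590 − 220 × 2 = 150 ms
Then RT(16) = 150 + 220 × log₂ 16 = 150 + 220 × 4 ≈ 1030.000 ms.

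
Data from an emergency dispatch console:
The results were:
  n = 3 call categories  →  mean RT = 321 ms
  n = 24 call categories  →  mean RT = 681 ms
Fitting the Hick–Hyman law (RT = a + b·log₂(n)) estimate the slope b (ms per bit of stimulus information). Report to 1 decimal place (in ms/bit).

The slope on a log₂ axis is (681 − 321) / (4.5850 − 1.5850) = 120.000 ms/bit.

120.0 ms/bit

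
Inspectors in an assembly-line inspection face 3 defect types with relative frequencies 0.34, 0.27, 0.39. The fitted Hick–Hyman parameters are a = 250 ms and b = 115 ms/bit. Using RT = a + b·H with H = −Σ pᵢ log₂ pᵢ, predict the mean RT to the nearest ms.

430 ms

Entropy contributions −pᵢ log₂ pᵢ: 0.5292, 0.5100, 0.5298; sum H = 1.5690 bits.
RT = a + bH = 250 + 115·1.5690 = 430.43 ms.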